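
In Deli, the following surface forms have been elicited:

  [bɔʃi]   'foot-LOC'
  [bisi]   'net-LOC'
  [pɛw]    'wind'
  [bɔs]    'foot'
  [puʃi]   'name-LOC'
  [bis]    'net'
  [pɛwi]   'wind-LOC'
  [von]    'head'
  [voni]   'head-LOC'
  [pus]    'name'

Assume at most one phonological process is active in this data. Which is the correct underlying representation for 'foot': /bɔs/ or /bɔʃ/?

/bɔʃ/

The stem for 'foot' ends in [ʃ] in [bɔʃi] but [s] in [bɔs].
If /s/ were underlying and a rule turned it into [ʃ] before the LOC suffix, 'net' would also alternate; but it has [s] in both [bisi] and [bis].
The alternation reflects depalatalization: palato-alveolar /ʃ/ becomes [s] when no front vowel follows. /ʃ/ is underlying.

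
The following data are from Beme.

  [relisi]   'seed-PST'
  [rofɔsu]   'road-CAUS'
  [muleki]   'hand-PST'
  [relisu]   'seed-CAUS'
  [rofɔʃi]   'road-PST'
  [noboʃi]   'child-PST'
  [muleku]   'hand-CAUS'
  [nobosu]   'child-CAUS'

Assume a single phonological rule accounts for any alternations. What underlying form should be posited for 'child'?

/noboʃ/

'child' shows [s] ~ [ʃ] at the end of the stem ([nobosu] vs [noboʃi]).
But 'seed' keeps [s] in both environments ([relisu], [relisi]), so there is no rule changing /s/ to [ʃ] before the PST suffix.
The alternation reflects depalatalization: palato-alveolar /ʃ/ becomes [s] when no front vowel follows. /ʃ/ is underlying.
Hence 'child' is /noboʃ/ underlyingly.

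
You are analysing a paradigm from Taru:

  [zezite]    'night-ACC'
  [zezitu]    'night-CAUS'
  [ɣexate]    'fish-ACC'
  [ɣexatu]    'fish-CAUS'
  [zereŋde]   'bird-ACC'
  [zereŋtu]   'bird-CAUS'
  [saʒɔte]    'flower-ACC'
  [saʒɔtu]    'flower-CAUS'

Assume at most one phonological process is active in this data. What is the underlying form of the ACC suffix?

/-de/

The ACC morpheme has two allomorphs, [-de] and [-te].
The CAUS suffix, which begins with [t], is invariant after every stem; so [t] is not altered by any rule here.
So the underlying form is /-de/, and voiced stops become voiceless after a vowel.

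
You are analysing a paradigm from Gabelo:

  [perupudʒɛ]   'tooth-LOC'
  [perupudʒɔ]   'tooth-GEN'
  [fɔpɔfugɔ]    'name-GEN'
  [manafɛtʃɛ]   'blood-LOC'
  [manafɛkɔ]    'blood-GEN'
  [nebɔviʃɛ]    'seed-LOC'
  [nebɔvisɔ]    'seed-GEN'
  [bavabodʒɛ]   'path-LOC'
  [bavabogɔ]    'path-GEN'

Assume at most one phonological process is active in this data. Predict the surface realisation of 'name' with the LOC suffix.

[fɔpɔfudʒɛ]

The root 'path' surfaces as [bavabodʒɛ] and [bavabogɔ], with a stem-final [dʒ] ~ [g] alternation.
If /dʒ/ were underlying and a rule turned it into [g] before the GEN suffix, 'tooth' would also alternate; but it has [dʒ] in both [perupudʒɛ] and [perupudʒɔ].
Therefore /g/ is basic and [dʒ] is derived by palatalization before a front vowel (/k/, /g/ and /s/ become palato-alveolar [tʃ], [dʒ] and [ʃ] before a front vowel).
The one attested form of 'name', [fɔpɔfugɔ], shows underlying /fɔpɔfug/. Applying the same rule before a front vowel gives [fɔpɔfudʒɛ].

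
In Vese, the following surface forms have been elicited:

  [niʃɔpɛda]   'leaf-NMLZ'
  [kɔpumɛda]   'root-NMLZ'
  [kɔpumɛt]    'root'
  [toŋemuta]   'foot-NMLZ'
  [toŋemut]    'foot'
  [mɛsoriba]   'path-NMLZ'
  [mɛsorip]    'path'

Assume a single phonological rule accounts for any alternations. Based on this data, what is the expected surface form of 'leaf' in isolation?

[niʃɔpɛt]

'root' shows [d] ~ [t] at the end of the stem ([kɔpumɛda] vs [kɔpumɛt]).
The stem 'foot' ([toŋemuta], [toŋemut]) shows [t] unchanged in both environments, so [t] cannot be basic with [d] derived before the NMLZ suffix.
The alternation reflects word-final obstruent devoicing: voiced obstruents become voiceless word-finally. /d/ is underlying.
The one attested form of 'leaf', [niʃɔpɛda], shows underlying /niʃɔpɛd/. Applying the same rule word-finally gives [niʃɔpɛt].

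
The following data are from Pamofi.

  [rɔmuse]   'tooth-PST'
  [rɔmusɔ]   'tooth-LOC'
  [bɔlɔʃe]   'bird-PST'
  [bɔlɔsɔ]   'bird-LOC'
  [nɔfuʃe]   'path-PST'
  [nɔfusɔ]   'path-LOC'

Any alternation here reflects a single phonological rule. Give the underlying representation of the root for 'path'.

The stem for 'path' ends in [ʃ] in [nɔfuʃe] but [s] in [nɔfusɔ].
The stem 'tooth' ([rɔmuse], [rɔmusɔ]) shows [s] unchanged in both environments, so [s] cannot be basic with [ʃ] derived before the PST suffix.
Therefore /ʃ/ is basic and [s] is derived by depalatalization (palato-alveolar /ʃ/ becomes [s] when no front vowel follows).
So 'path' = /nɔfuʃ/.

/nɔfuʃ/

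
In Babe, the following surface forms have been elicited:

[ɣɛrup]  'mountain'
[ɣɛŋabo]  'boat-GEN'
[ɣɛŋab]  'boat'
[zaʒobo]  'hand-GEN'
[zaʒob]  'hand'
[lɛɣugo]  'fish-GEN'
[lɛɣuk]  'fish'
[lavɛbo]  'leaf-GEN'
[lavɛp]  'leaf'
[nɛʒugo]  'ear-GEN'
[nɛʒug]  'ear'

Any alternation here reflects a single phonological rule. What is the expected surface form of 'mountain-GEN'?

'leaf' shows [b] ~ [p] at the end of the stem ([lavɛbo] vs [lavɛp]).
Compare 'boat', with invariant [b] in [ɣɛŋabo] and [ɣɛŋab]: an analysis with underlying /b/ and a rule producing [p] in isolation would wrongly predict alternation here too.
The alternation reflects intervocalic voicing: voiceless stops become voiced between vowels. /p/ is underlying.
From [ɣɛrup] the stem 'mountain' is /ɣɛrup/; between vowels this yields [ɣɛrubo].

[ɣɛrubo]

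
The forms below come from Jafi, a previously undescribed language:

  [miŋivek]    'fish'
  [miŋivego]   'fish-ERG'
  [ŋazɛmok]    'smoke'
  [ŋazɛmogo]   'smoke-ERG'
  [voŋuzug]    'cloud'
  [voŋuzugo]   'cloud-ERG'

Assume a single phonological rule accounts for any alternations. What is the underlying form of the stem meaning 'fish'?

/miŋivek/

In [miŋivek] and [miŋivego] the final segment of 'fish' alternates: [k] ~ [g].
Compare 'cloud', with invariant [g] in [voŋuzug] and [voŋuzugo]: an analysis with underlying /g/ and a rule producing [k] in isolation would wrongly predict alternation here too.
The underlying segment must be /k/; voiceless stops become voiced between vowels, yielding [g] there.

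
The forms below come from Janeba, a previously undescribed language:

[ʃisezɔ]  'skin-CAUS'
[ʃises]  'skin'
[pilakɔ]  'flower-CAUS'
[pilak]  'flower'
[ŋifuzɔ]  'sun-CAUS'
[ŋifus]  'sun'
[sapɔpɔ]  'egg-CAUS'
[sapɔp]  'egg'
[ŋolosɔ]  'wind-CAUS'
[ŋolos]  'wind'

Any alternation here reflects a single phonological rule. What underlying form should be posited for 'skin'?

The stem for 'skin' ends in [z] in [ʃisezɔ] but [s] in [ʃises].
Compare 'wind', with invariant [s] in [ŋolosɔ] and [ŋolos]: an analysis with underlying /s/ and a rule producing [z] before the CAUS suffix would wrongly predict alternation here too.
So /z/ is underlying, and a rule of word-final obstruent devoicing — voiced obstruents become voiceless word-finally — gives [s].
So 'skin' = /ʃisez/.

/ʃisez/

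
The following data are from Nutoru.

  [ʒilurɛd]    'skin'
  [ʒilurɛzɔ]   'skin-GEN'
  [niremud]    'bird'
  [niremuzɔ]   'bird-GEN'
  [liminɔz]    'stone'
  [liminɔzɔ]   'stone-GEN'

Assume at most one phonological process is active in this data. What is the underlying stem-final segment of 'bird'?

The stem for 'bird' ends in [d] in [niremud] but [z] in [niremuzɔ].
If /z/ were underlying and a rule turned it into [d] in isolation, 'stone' would also alternate; but it has [z] in both [liminɔz] and [liminɔzɔ].
So /d/ is underlying, and a rule of intervocalic spirantization — voiced stops become fricatives between vowels — gives [z].

/d/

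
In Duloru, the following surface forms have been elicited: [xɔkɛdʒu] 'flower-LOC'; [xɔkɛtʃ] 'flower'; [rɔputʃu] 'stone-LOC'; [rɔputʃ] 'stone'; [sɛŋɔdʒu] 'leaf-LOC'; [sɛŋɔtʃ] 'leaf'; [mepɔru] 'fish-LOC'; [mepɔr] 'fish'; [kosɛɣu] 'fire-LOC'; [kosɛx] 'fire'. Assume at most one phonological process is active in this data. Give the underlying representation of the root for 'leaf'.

In [sɛŋɔdʒu] and [sɛŋɔtʃ] the final segment of 'leaf' alternates: [dʒ] ~ [tʃ].
But 'stone' keeps [tʃ] in both environments ([rɔputʃu], [rɔputʃ]), so there is no rule changing /tʃ/ to [dʒ] before the LOC suffix.
Therefore /dʒ/ is basic and [tʃ] is derived by word-final obstruent devoicing (voiced obstruents become voiceless word-finally).

/sɛŋɔdʒ/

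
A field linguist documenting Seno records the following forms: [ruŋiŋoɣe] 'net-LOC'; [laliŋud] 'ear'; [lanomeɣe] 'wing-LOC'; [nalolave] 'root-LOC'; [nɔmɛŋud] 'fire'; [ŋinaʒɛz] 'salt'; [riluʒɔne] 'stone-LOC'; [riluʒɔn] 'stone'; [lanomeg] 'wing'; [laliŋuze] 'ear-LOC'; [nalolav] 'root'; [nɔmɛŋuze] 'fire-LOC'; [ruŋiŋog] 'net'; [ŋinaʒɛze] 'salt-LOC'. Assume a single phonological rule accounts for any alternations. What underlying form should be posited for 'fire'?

The root 'fire' surfaces as [nɔmɛŋuze] and [nɔmɛŋud], with a stem-final [z] ~ [d] alternation.
The stem 'salt' ([ŋinaʒɛze], [ŋinaʒɛz]) shows [z] unchanged in both environments, so [z] cannot be basic with [d] derived in isolation.
Therefore /d/ is basic and [z] is derived by intervocalic spirantization (voiced stops become fricatives between vowels).
The underlying form of 'fire' is therefore /nɔmɛŋud/.

/nɔmɛŋud/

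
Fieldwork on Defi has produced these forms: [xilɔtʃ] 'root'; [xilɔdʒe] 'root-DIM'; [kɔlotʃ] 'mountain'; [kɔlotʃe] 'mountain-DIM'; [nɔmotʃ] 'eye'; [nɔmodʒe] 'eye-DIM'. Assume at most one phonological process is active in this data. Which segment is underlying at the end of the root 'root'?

/dʒ/

The root 'root' surfaces as [xilɔtʃ] and [xilɔdʒe], with a stem-final [tʃ] ~ [dʒ] alternation.
If /tʃ/ were underlying and a rule turned it into [dʒ] before the DIM suffix, 'mountain' would also alternate; but it has [tʃ] in both [kɔlotʃ] and [kɔlotʃe].
The alternation reflects word-final obstruent devoicing: voiced obstruents become voiceless word-finally. /dʒ/ is underlying.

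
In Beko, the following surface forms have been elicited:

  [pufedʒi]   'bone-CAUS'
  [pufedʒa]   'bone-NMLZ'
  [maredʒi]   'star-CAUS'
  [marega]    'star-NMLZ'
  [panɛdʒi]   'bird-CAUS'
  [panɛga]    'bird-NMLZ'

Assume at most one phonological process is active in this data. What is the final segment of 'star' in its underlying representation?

/g/

'star' shows [dʒ] ~ [g] at the end of the stem ([maredʒi] vs [marega]).
The stem 'bone' ([pufedʒi], [pufedʒa]) shows [dʒ] unchanged in both environments, so [dʒ] cannot be basic with [g] derived before the NMLZ suffix.
The alternation reflects palatalization before a front vowel: /g/ becomes palato-alveolar [dʒ] before a front vowel. /g/ is underlying.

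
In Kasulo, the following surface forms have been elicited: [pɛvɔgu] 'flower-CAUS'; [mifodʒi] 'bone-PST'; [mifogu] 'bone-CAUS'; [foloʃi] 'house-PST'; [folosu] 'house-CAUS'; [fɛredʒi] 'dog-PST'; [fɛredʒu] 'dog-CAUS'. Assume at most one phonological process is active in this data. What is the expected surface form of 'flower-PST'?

[pɛvɔdʒi]

The root 'bone' surfaces as [mifodʒi] and [mifogu], with a stem-final [dʒ] ~ [g] alternation.
But 'dog' keeps [dʒ] in both environments ([fɛredʒi], [fɛredʒu]), so there is no rule changing /dʒ/ to [g] before the CAUS suffix.
So /g/ is underlying, and a rule of palatalization before a front vowel — /g/ and /s/ become palato-alveolar [dʒ] and [ʃ] before a front vowel — gives [dʒ].
The one attested form of 'flower', [pɛvɔgu], shows underlying /pɛvɔg/. Applying the same rule before a front vowel gives [pɛvɔdʒi].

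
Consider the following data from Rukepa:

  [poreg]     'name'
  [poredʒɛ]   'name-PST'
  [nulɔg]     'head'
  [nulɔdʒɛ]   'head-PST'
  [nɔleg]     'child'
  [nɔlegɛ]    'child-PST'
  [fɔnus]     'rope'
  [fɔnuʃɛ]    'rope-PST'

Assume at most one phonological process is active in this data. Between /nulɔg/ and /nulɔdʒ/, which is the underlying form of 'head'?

/nulɔdʒ/

In [nulɔg] and [nulɔdʒɛ] the final segment of 'head' alternates: [g] ~ [dʒ].
But 'child' keeps [g] in both environments ([nɔleg], [nɔlegɛ]), so there is no rule changing /g/ to [dʒ] before the PST suffix.
So /dʒ/ is underlying, and a rule of depalatalization — palato-alveolar /dʒ/ and /ʃ/ become [g] and [s] when no front vowel follows — gives [g].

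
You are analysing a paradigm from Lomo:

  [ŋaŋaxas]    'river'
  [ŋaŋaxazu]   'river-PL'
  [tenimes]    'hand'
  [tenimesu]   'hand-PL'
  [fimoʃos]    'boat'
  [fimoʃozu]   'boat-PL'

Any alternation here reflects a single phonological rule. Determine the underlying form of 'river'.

'river' shows [s] ~ [z] at the end of the stem ([ŋaŋaxas] vs [ŋaŋaxazu]).
The stem 'hand' ([tenimes], [tenimesu]) shows [s] unchanged in both environments, so [s] cannot be basic with [z] derived before the PL suffix.
So /z/ is underlying, and a rule of word-final obstruent devoicing — voiced obstruents become voiceless word-finally — gives [s].
The underlying form of 'river' is therefore /ŋaŋaxaz/.

/ŋaŋaxaz/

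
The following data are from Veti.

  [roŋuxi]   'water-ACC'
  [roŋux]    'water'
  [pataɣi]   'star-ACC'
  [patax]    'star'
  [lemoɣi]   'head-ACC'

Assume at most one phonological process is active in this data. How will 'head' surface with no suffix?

[lemox]

The stem for 'star' ends in [ɣ] in [pataɣi] but [x] in [patax].
If /x/ were underlying and a rule turned it into [ɣ] before the ACC suffix, 'water' would also alternate; but it has [x] in both [roŋuxi] and [roŋux].
The underlying segment must be /ɣ/; voiced obstruents become voiceless word-finally, yielding [x] there.
The one attested form of 'head', [lemoɣi], shows underlying /lemoɣ/. Applying the same rule word-finally gives [lemox].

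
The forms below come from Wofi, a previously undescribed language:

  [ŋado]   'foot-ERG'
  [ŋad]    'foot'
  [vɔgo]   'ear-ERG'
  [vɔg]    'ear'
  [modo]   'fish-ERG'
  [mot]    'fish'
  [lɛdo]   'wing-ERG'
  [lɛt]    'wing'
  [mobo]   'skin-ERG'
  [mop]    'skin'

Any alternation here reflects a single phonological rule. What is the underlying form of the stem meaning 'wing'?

The stem for 'wing' ends in [d] in [lɛdo] but [t] in [lɛt].
Compare 'foot', with invariant [d] in [ŋado] and [ŋad]: an analysis with underlying /d/ and a rule producing [t] in isolation would wrongly predict alternation here too.
Therefore /t/ is basic and [d] is derived by intervocalic voicing (voiceless stops become voiced between vowels).

/lɛt/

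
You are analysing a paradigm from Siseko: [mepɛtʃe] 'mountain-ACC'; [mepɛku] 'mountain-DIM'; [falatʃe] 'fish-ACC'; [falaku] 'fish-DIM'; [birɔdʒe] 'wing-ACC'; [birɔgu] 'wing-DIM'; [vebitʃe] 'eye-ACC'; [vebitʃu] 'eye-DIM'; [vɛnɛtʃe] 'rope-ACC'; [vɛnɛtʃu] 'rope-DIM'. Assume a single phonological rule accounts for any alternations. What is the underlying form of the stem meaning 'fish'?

The root 'fish' surfaces as [falatʃe] and [falaku], with a stem-final [tʃ] ~ [k] alternation.
Compare 'eye', with invariant [tʃ] in [vebitʃe] and [vebitʃu]: an analysis with underlying /tʃ/ and a rule producing [k] before the DIM suffix would wrongly predict alternation here too.
So /k/ is underlying, and a rule of palatalization before a front vowel — /k/ and /g/ become palato-alveolar [tʃ] and [dʒ] before a front vowel — gives [tʃ].

/falak/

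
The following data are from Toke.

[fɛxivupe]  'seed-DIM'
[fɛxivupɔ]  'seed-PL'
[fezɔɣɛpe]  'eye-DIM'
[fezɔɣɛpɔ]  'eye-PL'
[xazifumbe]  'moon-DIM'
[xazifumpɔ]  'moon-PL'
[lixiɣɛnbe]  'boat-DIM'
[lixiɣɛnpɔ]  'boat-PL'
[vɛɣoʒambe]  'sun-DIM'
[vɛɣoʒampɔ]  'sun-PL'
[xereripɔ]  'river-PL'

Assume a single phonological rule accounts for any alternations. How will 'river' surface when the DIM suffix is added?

[xereripe]

The DIM morpheme has two allomorphs, [-be] and [-pe].
The PL suffix, which begins with [p], is invariant after every stem; so [p] is not altered by any rule here.
So the underlying form is /-be/, and voiced stops become voiceless after a vowel.
After 'river', which ends in a vowel, the suffix surfaces as [-pe], giving [xereripe].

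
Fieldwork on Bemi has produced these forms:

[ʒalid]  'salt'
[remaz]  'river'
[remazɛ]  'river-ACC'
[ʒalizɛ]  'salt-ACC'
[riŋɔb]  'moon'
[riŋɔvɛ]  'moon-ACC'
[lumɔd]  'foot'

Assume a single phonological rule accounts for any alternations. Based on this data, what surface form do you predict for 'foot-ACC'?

[lumɔzɛ]

In [ʒalid] and [ʒalizɛ] the final segment of 'salt' alternates: [d] ~ [z].
If /z/ were underlying and a rule turned it into [d] in isolation, 'river' would also alternate; but it has [z] in both [remaz] and [remazɛ].
So /d/ is underlying, and a rule of intervocalic spirantization — voiced stops become fricatives between vowels — gives [z].
From [lumɔd] the stem 'foot' is /lumɔd/; between vowels this yields [lumɔzɛ].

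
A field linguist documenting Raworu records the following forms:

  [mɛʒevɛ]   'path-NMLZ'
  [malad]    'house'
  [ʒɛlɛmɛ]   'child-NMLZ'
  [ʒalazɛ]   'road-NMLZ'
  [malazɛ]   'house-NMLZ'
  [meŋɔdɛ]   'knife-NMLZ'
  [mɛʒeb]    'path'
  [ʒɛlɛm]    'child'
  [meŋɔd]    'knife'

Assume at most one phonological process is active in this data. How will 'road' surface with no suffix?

The stem for 'house' ends in [z] in [malazɛ] but [d] in [malad].
But 'knife' keeps [d] in both environments ([meŋɔdɛ], [meŋɔd]), so there is no rule changing /d/ to [z] before the NMLZ suffix.
Therefore /z/ is basic and [d] is derived by word-final hardening (voiced fricatives become stops word-finally).
From [ʒalazɛ] the stem 'road' is /ʒalaz/; word-finally this yields [ʒalad].

[ʒalad]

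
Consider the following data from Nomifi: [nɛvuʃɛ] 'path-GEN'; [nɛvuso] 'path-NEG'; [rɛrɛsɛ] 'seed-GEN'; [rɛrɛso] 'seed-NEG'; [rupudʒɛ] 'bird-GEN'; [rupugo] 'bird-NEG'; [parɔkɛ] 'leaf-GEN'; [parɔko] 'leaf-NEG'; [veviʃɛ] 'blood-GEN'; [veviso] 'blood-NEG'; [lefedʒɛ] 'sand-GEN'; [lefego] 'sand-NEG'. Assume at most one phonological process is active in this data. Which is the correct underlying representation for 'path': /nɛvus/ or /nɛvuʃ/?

The root 'path' surfaces as [nɛvuʃɛ] and [nɛvuso], with a stem-final [ʃ] ~ [s] alternation.
Compare 'seed', with invariant [s] in [rɛrɛsɛ] and [rɛrɛso]: an analysis with underlying /s/ and a rule producing [ʃ] before the GEN suffix would wrongly predict alternation here too.
Therefore /ʃ/ is basic and [s] is derived by depalatalization (palato-alveolar /dʒ/ and /ʃ/ become [g] and [s] when no front vowel follows).

/nɛvuʃ/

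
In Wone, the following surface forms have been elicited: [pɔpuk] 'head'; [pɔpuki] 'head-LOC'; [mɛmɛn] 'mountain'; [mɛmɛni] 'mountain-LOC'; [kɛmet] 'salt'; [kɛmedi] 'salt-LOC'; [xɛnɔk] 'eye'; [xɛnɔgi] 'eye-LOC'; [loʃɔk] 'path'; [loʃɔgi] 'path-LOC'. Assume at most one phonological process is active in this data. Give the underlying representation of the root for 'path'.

The root 'path' surfaces as [loʃɔk] and [loʃɔgi], with a stem-final [k] ~ [g] alternation.
The stem 'head' ([pɔpuk], [pɔpuki]) shows [k] unchanged in both environments, so [k] cannot be basic with [g] derived before the LOC suffix.
So /g/ is underlying, and a rule of word-final obstruent devoicing — voiced obstruents become voiceless word-finally — gives [k].

/loʃɔg/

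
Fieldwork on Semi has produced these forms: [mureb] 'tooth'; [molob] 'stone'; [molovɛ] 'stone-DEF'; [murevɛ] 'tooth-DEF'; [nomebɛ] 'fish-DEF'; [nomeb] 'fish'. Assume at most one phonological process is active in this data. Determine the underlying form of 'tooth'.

In [murevɛ] and [mureb] the final segment of 'tooth' alternates: [v] ~ [b].
If /b/ were underlying and a rule turned it into [v] before the DEF suffix, 'fish' would also alternate; but it has [b] in both [nomebɛ] and [nomeb].
Therefore /v/ is basic and [b] is derived by word-final hardening (voiced fricatives become stops word-finally).

/murev/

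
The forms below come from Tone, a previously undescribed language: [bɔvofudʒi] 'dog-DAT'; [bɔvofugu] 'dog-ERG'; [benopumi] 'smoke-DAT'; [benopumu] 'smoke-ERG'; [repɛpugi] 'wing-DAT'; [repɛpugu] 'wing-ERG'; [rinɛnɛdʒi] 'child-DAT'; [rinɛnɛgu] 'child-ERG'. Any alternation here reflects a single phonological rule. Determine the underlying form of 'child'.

/rinɛnɛdʒ/

'child' shows [dʒ] ~ [g] at the end of the stem ([rinɛnɛdʒi] vs [rinɛnɛgu]).
If /g/ were underlying and a rule turned it into [dʒ] before the DAT suffix, 'wing' would also alternate; but it has [g] in both [repɛpugi] and [repɛpugu].
The underlying segment must be /dʒ/; palato-alveolar /dʒ/ becomes [g] when no front vowel follows, yielding [g] there.
Hence 'child' is /rinɛnɛdʒ/ underlyingly.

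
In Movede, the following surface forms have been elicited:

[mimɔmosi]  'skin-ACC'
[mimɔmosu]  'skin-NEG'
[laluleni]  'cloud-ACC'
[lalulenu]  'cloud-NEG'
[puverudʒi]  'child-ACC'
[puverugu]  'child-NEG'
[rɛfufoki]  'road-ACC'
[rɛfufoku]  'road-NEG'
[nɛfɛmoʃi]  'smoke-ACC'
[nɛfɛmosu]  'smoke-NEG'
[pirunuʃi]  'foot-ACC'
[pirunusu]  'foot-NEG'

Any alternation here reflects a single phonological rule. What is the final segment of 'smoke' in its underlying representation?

/ʃ/

The stem for 'smoke' ends in [ʃ] in [nɛfɛmoʃi] but [s] in [nɛfɛmosu].
Compare 'skin', with invariant [s] in [mimɔmosi] and [mimɔmosu]: an analysis with underlying /s/ and a rule producing [ʃ] before the ACC suffix would wrongly predict alternation here too.
So /ʃ/ is underlying, and a rule of depalatalization — palato-alveolar /dʒ/ and /ʃ/ become [g] and [s] when no front vowel follows — gives [s].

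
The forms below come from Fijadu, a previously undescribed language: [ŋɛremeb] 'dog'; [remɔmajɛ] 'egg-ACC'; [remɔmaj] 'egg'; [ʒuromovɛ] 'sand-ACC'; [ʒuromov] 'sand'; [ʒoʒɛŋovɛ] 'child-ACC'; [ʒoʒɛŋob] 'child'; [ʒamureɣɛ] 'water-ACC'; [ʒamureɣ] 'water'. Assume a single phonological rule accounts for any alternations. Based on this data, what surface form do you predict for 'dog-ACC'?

'child' shows [v] ~ [b] at the end of the stem ([ʒoʒɛŋovɛ] vs [ʒoʒɛŋob]).
Compare 'sand', with invariant [v] in [ʒuromovɛ] and [ʒuromov]: an analysis with underlying /v/ and a rule producing [b] in isolation would wrongly predict alternation here too.
Therefore /b/ is basic and [v] is derived by intervocalic spirantization (voiced stops become fricatives between vowels).
The one attested form of 'dog', [ŋɛremeb], shows underlying /ŋɛremeb/. Applying the same rule between vowels gives [ŋɛremevɛ].

[ŋɛremevɛ]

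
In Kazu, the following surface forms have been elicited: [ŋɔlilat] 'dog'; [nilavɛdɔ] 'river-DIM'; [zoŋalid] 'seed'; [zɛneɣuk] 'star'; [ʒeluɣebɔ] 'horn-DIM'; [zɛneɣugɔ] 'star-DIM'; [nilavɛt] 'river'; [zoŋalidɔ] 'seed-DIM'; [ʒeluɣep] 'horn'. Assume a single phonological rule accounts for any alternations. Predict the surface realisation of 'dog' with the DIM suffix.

[ŋɔliladɔ]

'river' shows [d] ~ [t] at the end of the stem ([nilavɛdɔ] vs [nilavɛt]).
If /d/ were underlying and a rule turned it into [t] in isolation, 'seed' would also alternate; but it has [d] in both [zoŋalidɔ] and [zoŋalid].
So /t/ is underlying, and a rule of intervocalic voicing — voiceless stops become voiced between vowels — gives [d].
From [ŋɔlilat] the stem 'dog' is /ŋɔlilat/; between vowels this yields [ŋɔliladɔ].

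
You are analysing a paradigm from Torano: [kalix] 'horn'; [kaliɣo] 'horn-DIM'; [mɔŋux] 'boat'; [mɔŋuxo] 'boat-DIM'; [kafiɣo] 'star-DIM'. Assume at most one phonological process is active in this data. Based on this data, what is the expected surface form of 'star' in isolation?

The stem for 'horn' ends in [x] in [kalix] but [ɣ] in [kaliɣo].
Compare 'boat', with invariant [x] in [mɔŋux] and [mɔŋuxo]: an analysis with underlying /x/ and a rule producing [ɣ] before the DIM suffix would wrongly predict alternation here too.
Therefore /ɣ/ is basic and [x] is derived by word-final obstruent devoicing (voiced obstruents become voiceless word-finally).
The one attested form of 'star', [kafiɣo], shows underlying /kafiɣ/. Applying the same rule word-finally gives [kafix].

[kafix]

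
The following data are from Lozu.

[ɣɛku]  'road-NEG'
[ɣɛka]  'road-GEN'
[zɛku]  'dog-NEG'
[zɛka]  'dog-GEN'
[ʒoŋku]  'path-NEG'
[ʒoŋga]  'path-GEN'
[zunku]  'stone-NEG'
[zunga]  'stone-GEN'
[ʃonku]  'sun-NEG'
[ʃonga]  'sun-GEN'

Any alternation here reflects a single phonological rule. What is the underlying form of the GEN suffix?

The GEN suffix surfaces as [-ga] and [-ka], depending on the final segment of the stem.
The NEG suffix, which begins with [k], is invariant after every stem; so [k] is not altered by any rule here.
The GEN suffix is therefore /-ga/ underlyingly, with post-vocalic devoicing: voiced stops become voiceless after a vowel.

/-ga/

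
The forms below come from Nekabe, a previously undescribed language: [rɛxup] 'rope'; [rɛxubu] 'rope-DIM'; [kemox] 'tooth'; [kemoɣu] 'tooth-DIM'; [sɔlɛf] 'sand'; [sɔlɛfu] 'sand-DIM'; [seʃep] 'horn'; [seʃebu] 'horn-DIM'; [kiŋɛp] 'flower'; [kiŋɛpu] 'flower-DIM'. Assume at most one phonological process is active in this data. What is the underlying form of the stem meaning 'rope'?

/rɛxub/

'rope' shows [p] ~ [b] at the end of the stem ([rɛxup] vs [rɛxubu]).
The stem 'flower' ([kiŋɛp], [kiŋɛpu]) shows [p] unchanged in both environments, so [p] cannot be basic with [b] derived before the DIM suffix.
The underlying segment must be /b/; voiced obstruents become voiceless word-finally, yielding [p] there.
So 'rope' = /rɛxub/.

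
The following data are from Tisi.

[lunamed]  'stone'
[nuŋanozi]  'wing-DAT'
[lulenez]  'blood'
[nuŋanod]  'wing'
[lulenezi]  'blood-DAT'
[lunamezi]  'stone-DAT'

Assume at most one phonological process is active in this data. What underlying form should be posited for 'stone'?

/lunamed/

'stone' shows [d] ~ [z] at the end of the stem ([lunamed] vs [lunamezi]).
The stem 'blood' ([lulenez], [lulenezi]) shows [z] unchanged in both environments, so [z] cannot be basic with [d] derived in isolation.
Therefore /d/ is basic and [z] is derived by intervocalic spirantization (voiced stops become fricatives between vowels).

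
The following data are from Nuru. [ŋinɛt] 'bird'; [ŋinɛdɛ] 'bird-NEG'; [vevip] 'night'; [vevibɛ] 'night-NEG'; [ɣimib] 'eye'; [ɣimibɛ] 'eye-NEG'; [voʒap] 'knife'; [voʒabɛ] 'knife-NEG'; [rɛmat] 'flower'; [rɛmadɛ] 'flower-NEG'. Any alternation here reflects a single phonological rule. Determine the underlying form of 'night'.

/vevip/

In [vevip] and [vevibɛ] the final segment of 'night' alternates: [p] ~ [b].
Compare 'eye', with invariant [b] in [ɣimib] and [ɣimibɛ]: an analysis with underlying /b/ and a rule producing [p] in isolation would wrongly predict alternation here too.
The underlying segment must be /p/; voiceless stops become voiced between vowels, yielding [b] there.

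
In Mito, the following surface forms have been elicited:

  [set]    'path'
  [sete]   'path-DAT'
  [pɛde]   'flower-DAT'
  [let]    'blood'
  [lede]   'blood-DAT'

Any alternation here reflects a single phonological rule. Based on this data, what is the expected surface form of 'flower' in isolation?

The stem for 'blood' ends in [t] in [let] but [d] in [lede].
But 'path' keeps [t] in both environments ([set], [sete]), so there is no rule changing /t/ to [d] before the DAT suffix.
The underlying segment must be /d/; voiced obstruents become voiceless word-finally, yielding [t] there.
The one attested form of 'flower', [pɛde], shows underlying /pɛd/. Applying the same rule word-finally gives [pɛt].

[pɛt]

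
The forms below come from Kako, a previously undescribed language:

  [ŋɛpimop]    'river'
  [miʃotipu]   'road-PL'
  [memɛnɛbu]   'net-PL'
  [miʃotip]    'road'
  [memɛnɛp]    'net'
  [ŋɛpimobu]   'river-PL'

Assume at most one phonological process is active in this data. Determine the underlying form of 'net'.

In [memɛnɛp] and [memɛnɛbu] the final segment of 'net' alternates: [p] ~ [b].
But 'road' keeps [p] in both environments ([miʃotip], [miʃotipu]), so there is no rule changing /p/ to [b] before the PL suffix.
So /b/ is underlying, and a rule of word-final obstruent devoicing — voiced obstruents become voiceless word-finally — gives [p].

/memɛnɛb/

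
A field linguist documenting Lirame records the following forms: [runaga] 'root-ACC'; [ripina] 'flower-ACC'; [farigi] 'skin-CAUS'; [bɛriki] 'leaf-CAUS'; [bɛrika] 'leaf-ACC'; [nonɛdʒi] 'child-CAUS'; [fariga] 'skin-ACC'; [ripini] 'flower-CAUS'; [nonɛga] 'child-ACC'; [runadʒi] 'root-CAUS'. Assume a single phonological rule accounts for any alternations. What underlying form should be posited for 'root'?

/runadʒ/

The stem for 'root' ends in [g] in [runaga] but [dʒ] in [runadʒi].
If /g/ were underlying and a rule turned it into [dʒ] before the CAUS suffix, 'skin' would also alternate; but it has [g] in both [fariga] and [farigi].
Therefore /dʒ/ is basic and [g] is derived by depalatalization (palato-alveolar /dʒ/ becomes [g] when no front vowel follows).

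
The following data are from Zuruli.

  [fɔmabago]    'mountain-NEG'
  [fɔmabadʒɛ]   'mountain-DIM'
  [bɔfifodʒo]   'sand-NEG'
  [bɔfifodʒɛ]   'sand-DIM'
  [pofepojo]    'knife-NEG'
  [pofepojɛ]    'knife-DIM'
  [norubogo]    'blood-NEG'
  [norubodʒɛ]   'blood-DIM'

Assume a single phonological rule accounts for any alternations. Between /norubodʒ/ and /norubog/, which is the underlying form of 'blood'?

The stem for 'blood' ends in [g] in [norubogo] but [dʒ] in [norubodʒɛ].
Compare 'sand', with invariant [dʒ] in [bɔfifodʒo] and [bɔfifodʒɛ]: an analysis with underlying /dʒ/ and a rule producing [g] before the NEG suffix would wrongly predict alternation here too.
The underlying segment must be /g/; /g/ becomes palato-alveolar [dʒ] before a front vowel, yielding [dʒ] there.

/norubog/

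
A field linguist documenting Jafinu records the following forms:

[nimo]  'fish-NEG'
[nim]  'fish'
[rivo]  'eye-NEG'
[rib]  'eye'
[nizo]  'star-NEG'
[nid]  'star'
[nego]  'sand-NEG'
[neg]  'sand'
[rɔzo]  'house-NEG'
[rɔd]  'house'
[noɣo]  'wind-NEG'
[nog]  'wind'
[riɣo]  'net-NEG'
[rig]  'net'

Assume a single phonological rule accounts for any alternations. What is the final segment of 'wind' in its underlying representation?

'wind' shows [ɣ] ~ [g] at the end of the stem ([noɣo] vs [nog]).
If /g/ were underlying and a rule turned it into [ɣ] before the NEG suffix, 'sand' would also alternate; but it has [g] in both [nego] and [neg].
The alternation reflects word-final hardening: voiced fricatives become stops word-finally. /ɣ/ is underlying.

/ɣ/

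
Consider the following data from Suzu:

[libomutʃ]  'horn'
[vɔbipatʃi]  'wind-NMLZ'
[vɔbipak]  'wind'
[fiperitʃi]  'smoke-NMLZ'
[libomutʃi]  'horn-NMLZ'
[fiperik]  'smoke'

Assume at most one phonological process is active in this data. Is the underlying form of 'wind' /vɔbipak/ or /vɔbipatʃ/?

In [vɔbipatʃi] and [vɔbipak] the final segment of 'wind' alternates: [tʃ] ~ [k].
The stem 'horn' ([libomutʃi], [libomutʃ]) shows [tʃ] unchanged in both environments, so [tʃ] cannot be basic with [k] derived in isolation.
The underlying segment must be /k/; /k/ becomes palato-alveolar [tʃ] before a front vowel, yielding [tʃ] there.

/vɔbipak/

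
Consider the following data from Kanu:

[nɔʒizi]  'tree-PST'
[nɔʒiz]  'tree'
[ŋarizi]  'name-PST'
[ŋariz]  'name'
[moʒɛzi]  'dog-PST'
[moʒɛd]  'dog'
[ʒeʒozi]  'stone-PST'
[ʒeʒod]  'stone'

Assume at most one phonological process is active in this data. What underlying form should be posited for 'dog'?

The root 'dog' surfaces as [moʒɛzi] and [moʒɛd], with a stem-final [z] ~ [d] alternation.
The stem 'tree' ([nɔʒizi], [nɔʒiz]) shows [z] unchanged in both environments, so [z] cannot be basic with [d] derived in isolation.
The underlying segment must be /d/; voiced stops become fricatives between vowels, yielding [z] there.

/moʒɛd/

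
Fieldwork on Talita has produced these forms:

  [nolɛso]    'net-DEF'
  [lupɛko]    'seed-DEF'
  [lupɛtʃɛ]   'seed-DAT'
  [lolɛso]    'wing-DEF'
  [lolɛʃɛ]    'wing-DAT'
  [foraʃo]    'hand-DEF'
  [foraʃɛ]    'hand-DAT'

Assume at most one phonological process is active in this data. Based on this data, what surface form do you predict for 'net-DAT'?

In [lolɛso] and [lolɛʃɛ] the final segment of 'wing' alternates: [s] ~ [ʃ].
Compare 'hand', with invariant [ʃ] in [foraʃo] and [foraʃɛ]: an analysis with underlying /ʃ/ and a rule producing [s] before the DEF suffix would wrongly predict alternation here too.
Therefore /s/ is basic and [ʃ] is derived by palatalization before a front vowel (/k/ and /s/ become palato-alveolar [tʃ] and [ʃ] before a front vowel).
The one attested form of 'net', [nolɛso], shows underlying /nolɛs/. Applying the same rule before a front vowel gives [nolɛʃɛ].

[nolɛʃɛ]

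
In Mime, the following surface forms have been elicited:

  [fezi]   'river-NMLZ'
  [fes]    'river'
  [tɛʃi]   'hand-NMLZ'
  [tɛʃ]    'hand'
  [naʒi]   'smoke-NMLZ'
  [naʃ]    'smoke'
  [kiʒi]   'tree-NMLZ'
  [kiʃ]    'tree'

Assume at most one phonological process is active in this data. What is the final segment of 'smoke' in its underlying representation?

In [naʒi] and [naʃ] the final segment of 'smoke' alternates: [ʒ] ~ [ʃ].
If /ʃ/ were underlying and a rule turned it into [ʒ] before the NMLZ suffix, 'hand' would also alternate; but it has [ʃ] in both [tɛʃi] and [tɛʃ].
Therefore /ʒ/ is basic and [ʃ] is derived by word-final obstruent devoicing (voiced obstruents become voiceless word-finally).

/ʒ/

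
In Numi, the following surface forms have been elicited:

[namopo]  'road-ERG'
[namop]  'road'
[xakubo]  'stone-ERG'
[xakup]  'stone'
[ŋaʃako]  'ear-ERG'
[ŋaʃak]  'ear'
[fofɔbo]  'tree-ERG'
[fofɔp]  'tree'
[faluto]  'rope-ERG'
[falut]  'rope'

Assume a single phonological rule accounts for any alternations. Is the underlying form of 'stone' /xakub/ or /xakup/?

/xakub/

In [xakubo] and [xakup] the final segment of 'stone' alternates: [b] ~ [p].
Compare 'road', with invariant [p] in [namopo] and [namop]: an analysis with underlying /p/ and a rule producing [b] before the ERG suffix would wrongly predict alternation here too.
Therefore /b/ is basic and [p] is derived by word-final obstruent devoicing (voiced obstruents become voiceless word-finally).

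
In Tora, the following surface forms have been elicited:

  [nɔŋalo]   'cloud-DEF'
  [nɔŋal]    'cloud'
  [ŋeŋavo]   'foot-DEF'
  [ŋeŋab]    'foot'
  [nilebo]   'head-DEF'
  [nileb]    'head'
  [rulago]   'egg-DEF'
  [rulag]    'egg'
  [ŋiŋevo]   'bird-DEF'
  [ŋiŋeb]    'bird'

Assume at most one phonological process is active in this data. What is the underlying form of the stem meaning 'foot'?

/ŋeŋav/

The root 'foot' surfaces as [ŋeŋavo] and [ŋeŋab], with a stem-final [v] ~ [b] alternation.
If /b/ were underlying and a rule turned it into [v] before the DEF suffix, 'head' would also alternate; but it has [b] in both [nilebo] and [nileb].
The alternation reflects word-final hardening: voiced fricatives become stops word-finally. /v/ is underlying.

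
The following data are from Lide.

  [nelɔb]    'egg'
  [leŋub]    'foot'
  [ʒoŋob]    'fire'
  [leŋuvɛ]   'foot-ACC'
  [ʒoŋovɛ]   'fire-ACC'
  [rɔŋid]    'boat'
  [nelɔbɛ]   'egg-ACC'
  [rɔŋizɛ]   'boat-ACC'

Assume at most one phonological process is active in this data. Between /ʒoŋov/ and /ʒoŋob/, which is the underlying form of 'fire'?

The root 'fire' surfaces as [ʒoŋovɛ] and [ʒoŋob], with a stem-final [v] ~ [b] alternation.
The stem 'egg' ([nelɔbɛ], [nelɔb]) shows [b] unchanged in both environments, so [b] cannot be basic with [v] derived before the ACC suffix.
So /v/ is underlying, and a rule of word-final hardening — voiced fricatives become stops word-finally — gives [b].

/ʒoŋov/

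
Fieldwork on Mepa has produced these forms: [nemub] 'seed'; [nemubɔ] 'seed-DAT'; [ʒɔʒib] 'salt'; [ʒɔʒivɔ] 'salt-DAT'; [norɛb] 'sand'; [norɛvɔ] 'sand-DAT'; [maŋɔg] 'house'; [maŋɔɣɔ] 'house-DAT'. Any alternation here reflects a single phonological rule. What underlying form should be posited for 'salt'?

In [ʒɔʒib] and [ʒɔʒivɔ] the final segment of 'salt' alternates: [b] ~ [v].
But 'seed' keeps [b] in both environments ([nemub], [nemubɔ]), so there is no rule changing /b/ to [v] before the DAT suffix.
Therefore /v/ is basic and [b] is derived by word-final hardening (voiced fricatives become stops word-finally).

/ʒɔʒiv/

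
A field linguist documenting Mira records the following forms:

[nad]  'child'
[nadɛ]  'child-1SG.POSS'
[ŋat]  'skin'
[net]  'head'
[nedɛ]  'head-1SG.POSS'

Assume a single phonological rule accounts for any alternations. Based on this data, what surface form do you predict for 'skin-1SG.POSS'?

'head' shows [t] ~ [d] at the end of the stem ([net] vs [nedɛ]).
The stem 'child' ([nad], [nadɛ]) shows [d] unchanged in both environments, so [d] cannot be basic with [t] derived in isolation.
The alternation reflects intervocalic voicing: voiceless stops become voiced between vowels. /t/ is underlying.
The one attested form of 'skin', [ŋat], shows underlying /ŋat/. Applying the same rule between vowels gives [ŋadɛ].

[ŋadɛ]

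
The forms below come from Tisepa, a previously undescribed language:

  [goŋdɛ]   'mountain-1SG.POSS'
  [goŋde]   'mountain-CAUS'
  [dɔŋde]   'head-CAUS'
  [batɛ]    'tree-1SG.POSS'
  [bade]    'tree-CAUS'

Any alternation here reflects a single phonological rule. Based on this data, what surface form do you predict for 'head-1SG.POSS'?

[dɔŋdɛ]

The 1SG.POSS morpheme has two allomorphs, [-dɛ] and [-tɛ].
By contrast the CAUS suffix keeps its initial [d] throughout — that segment must be underlying.
So the underlying form is /-tɛ/, and voiceless stops become voiced after a nasal.
After 'head', which ends in a nasal, the suffix surfaces as [-dɛ], giving [dɔŋdɛ].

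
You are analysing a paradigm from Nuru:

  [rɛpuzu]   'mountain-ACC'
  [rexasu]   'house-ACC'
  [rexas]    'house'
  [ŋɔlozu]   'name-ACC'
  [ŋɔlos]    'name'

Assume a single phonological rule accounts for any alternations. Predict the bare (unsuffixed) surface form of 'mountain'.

[rɛpus]

'name' shows [z] ~ [s] at the end of the stem ([ŋɔlozu] vs [ŋɔlos]).
If /s/ were underlying and a rule turned it into [z] before the ACC suffix, 'house' would also alternate; but it has [s] in both [rexasu] and [rexas].
The alternation reflects word-final obstruent devoicing: voiced obstruents become voiceless word-finally. /z/ is underlying.
The one attested form of 'mountain', [rɛpuzu], shows underlying /rɛpuz/. Applying the same rule word-finally gives [rɛpus].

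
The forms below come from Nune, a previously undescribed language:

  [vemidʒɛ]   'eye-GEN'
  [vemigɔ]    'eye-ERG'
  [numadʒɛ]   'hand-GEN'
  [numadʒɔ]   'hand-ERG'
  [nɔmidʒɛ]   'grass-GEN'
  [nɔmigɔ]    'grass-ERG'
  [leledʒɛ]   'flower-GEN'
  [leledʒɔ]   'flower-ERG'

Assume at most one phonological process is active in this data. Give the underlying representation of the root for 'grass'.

/nɔmig/

'grass' shows [dʒ] ~ [g] at the end of the stem ([nɔmidʒɛ] vs [nɔmigɔ]).
The stem 'hand' ([numadʒɛ], [numadʒɔ]) shows [dʒ] unchanged in both environments, so [dʒ] cannot be basic with [g] derived before the ERG suffix.
Therefore /g/ is basic and [dʒ] is derived by palatalization before a front vowel (/g/ becomes palato-alveolar [dʒ] before a front vowel).
Hence 'grass' is /nɔmig/ underlyingly.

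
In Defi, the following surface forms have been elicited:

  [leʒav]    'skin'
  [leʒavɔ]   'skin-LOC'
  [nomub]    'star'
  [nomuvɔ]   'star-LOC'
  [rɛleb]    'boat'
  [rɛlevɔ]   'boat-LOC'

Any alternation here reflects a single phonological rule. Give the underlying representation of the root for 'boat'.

The root 'boat' surfaces as [rɛleb] and [rɛlevɔ], with a stem-final [b] ~ [v] alternation.
Compare 'skin', with invariant [v] in [leʒav] and [leʒavɔ]: an analysis with underlying /v/ and a rule producing [b] in isolation would wrongly predict alternation here too.
The underlying segment must be /b/; voiced stops become fricatives between vowels, yielding [v] there.
Hence 'boat' is /rɛleb/ underlyingly.

/rɛleb/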